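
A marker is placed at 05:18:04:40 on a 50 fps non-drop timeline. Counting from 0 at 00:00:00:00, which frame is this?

954240

Total seconds to the label: (5 × 3600 + 18 × 60 + 4) = 19084.
Frame index = 19084 × 50 + 40 = 954240.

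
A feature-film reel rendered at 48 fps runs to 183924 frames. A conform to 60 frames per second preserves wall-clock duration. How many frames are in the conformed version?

Target frames = source frames × (target rate / source rate) = 183924 × (60)/(48) = 183924 × 5/4 = 229905.

229905 frames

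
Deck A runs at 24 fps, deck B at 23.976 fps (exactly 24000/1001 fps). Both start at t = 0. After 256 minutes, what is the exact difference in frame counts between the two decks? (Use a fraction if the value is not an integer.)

368640/1001 frames

256 min = 15360 s.
A emits 24 × 15360 = 368640 frames; B emits 24000/1001 × 15360 = 368640000/1001.
Difference = 368640/1001 frames (≈ 368.2717); B is behind A.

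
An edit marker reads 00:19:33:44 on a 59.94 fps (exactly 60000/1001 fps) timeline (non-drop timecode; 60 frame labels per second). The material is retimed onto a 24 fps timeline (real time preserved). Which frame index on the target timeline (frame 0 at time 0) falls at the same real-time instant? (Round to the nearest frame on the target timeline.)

frame 28198

Source frame index: (0×3600 + 19×60 + 33) × 60 + 44 = 70424.
Real time: 70424 / (60000/1001) = 8811803/7500 s.
Target frame: (8811803/7500) × (24) = 17623606/625 ≈ 28197.770 → 28198.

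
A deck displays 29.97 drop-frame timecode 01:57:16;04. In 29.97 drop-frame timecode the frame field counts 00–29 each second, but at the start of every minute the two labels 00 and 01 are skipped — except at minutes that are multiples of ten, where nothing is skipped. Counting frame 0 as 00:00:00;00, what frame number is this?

210872

As if non-drop at 30 labels/s: (1 × 3600 + 57 × 60 + 16) × 30 + 4 = 211084.
Minute boundaries passed: 117; those not divisible by 10: 117 − 11 = 106; dropped labels = 2 × 106 = 212.
Actual frame index = 211084 − 212 = 210872.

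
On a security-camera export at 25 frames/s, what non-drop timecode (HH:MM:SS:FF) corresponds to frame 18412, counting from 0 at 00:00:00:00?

18412 ÷ 25 = 736 full seconds, remainder 12 frames.
736 s = 0 h 12 min 16 s.
Timecode: 00:12:16:12.

00:12:16:12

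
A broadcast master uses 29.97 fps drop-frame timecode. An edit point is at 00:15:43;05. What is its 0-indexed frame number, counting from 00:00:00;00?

Complete 10-minute blocks: 1, each 17982 frames → 17982.
Remaining 5 whole minutes in the current block: 1800 + 4 × 1798 = 8992 frames.
Within the current minute: 43 × 30 + 5 − 2 = 1293 (labels ;00/;01 skipped at this minute). Total = 17982 + 8992 + 1293 = 28267.

28267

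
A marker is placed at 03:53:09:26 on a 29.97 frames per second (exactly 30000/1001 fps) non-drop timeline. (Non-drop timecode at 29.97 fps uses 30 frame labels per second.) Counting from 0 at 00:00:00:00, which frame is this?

419696

Total seconds to the label: (3 × 3600 + 53 × 60 + 9) = 13989.
Frame index = 13989 × 30 + 26 = 419696.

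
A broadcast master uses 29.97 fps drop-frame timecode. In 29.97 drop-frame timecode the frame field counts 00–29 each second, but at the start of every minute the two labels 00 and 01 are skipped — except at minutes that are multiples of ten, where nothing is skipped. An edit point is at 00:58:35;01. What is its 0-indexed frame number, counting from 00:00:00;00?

Complete 10-minute blocks: 5, each 17982 frames → 89910.
Remaining 8 whole minutes in the current block: 1800 + 7 × 1798 = 14386 frames.
Within the current minute: 35 × 30 + 1 − 2 = 1049 (labels ;00/;01 skipped at this minute). Total = 89910 + 14386 + 1049 = 105345.

105345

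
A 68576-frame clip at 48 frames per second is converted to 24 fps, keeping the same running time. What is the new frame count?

Target frames = source frames × (target rate / source rate) = 68576 × (24)/(48) = 68576 × 1/2 = 34288.

34288 frames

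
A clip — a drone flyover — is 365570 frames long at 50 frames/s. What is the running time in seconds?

7311.4 seconds

Running time = 365570 / (50) = 7311.4 s.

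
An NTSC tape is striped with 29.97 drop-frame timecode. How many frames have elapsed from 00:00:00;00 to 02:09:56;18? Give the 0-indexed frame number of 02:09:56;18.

233664

Complete 10-minute blocks: 12, each 17982 frames → 215784.
Remaining 9 whole minutes in the current block: 1800 + 8 × 1798 = 16184 frames.
Within the current minute: 56 × 30 + 18 − 2 = 1696 (labels ;00/;01 skipped at this minute). Total = 215784 + 16184 + 1696 = 233664.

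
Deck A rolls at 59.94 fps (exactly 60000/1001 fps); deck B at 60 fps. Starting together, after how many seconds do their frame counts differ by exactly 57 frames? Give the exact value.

The gap grows by |60 − 60000/1001| = 60/1001 frames per second.
Time for a 57-frame gap: 57 ÷ (60/1001) = 950.95 s.

950.95 seconds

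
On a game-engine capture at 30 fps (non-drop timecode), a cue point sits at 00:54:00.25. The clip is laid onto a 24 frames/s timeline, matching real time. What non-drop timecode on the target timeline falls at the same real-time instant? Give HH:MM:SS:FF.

00:54:00:20

Source frame index: (0×3600 + 54×60 + 0) × 30 + 25 = 97225.
Real time: 97225 / (30) = 19445/6 s.
Target frame: (19445/6) × (24) = 77780.
At 24 labels/s: frame 77780 → 00:54:00:20.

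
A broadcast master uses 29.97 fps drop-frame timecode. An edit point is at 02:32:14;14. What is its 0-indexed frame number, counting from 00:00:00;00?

Complete 10-minute blocks: 15, each 17982 frames → 269730.
Remaining 2 whole minutes in the current block: 1800 + 1 × 1798 = 3598 frames.
Within the current minute: 14 × 30 + 14 − 2 = 432 (labels ;00/;01 skipped at this minute). Total = 269730 + 3598 + 432 = 273760.

273760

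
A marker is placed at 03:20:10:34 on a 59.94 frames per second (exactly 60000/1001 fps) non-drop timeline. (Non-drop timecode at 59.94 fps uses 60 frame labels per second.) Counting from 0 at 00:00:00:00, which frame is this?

Total seconds to the label: (3 × 3600 + 20 × 60 + 10) = 12010.
Frame index = 12010 × 60 + 34 = 720634.

720634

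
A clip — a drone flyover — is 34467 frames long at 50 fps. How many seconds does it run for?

Running time = 34467 / (50) = 689.34 s.

689.34 seconds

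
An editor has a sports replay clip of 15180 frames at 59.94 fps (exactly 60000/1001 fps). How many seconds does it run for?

253.253 seconds

Running time = 15180 / (60000/1001) = 253.253 s.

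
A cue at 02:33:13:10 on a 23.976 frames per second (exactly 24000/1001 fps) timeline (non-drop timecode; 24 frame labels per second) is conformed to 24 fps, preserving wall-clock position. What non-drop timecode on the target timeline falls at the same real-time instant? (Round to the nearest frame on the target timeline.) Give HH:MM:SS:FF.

Source frame index: (2×3600 + 33×60 + 13) × 24 + 10 = 220642.
Real time: 220642 / (24000/1001) = 110431321/12000 s.
Target frame: (110431321/12000) × (24) = 110431321/500 ≈ 220862.642 → 220863.
At 24 labels/s: frame 220863 → 02:33:22:15.

02:33:22:15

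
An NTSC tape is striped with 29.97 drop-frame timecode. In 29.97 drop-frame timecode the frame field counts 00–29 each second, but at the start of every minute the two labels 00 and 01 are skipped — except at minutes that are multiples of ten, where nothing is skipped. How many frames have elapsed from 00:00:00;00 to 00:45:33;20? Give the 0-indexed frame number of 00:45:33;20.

81928

Complete 10-minute blocks: 4, each 17982 frames → 71928.
Remaining 5 whole minutes in the current block: 1800 + 4 × 1798 = 8992 frames.
Within the current minute: 33 × 30 + 20 − 2 = 1008 (labels ;00/;01 skipped at this minute). Total = 71928 + 8992 + 1008 = 81928.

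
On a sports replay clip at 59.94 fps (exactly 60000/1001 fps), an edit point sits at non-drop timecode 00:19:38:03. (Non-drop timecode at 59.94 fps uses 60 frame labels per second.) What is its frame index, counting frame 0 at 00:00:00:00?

Total seconds to the label: (0 × 3600 + 19 × 60 + 38) = 1178.
Frame index = 1178 × 60 + 3 = 70683.

frame 70683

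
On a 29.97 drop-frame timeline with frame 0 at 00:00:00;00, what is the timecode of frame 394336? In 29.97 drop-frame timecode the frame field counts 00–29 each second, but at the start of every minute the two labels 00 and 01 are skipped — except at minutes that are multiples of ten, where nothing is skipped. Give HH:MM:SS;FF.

Ten DF minutes hold 17982 frames, so frame 394336 lies in block 21 (frames 377622–395603) with 16714 frames into that block.
The block's first minute is 1800 frames and the rest 1798 each; 16714 frames reaches minute 9, so 21 × 18 + 9 × 2 = 396 labels have been skipped so far.
Adding those back, label number 394336 + 396 = 394732 at 30 labels/s is 13157 s + 22 f = 3 h 39 min 17 s frame 22, i.e. 03:39:17;22.

03:39:17;22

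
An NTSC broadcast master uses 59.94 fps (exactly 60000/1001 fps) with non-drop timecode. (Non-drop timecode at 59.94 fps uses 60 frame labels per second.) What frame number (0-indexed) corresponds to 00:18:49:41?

67781

Total seconds to the label: (0 × 3600 + 18 × 60 + 49) = 1129.
Frame index = 1129 × 60 + 41 = 67781.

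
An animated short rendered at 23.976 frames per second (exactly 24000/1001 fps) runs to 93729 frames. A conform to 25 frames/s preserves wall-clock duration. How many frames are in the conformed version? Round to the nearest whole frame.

Frames at target rate = 93729 × (25) / (24000/1001) = 31274243/320 ≈ 97732.009.
Nearest whole frame: 97732.

97732 frames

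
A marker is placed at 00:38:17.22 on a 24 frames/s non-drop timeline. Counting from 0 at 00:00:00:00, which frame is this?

Total seconds to the label: (0 × 3600 + 38 × 60 + 17) = 2297.
Frame index = 2297 × 24 + 22 = 55150.

55150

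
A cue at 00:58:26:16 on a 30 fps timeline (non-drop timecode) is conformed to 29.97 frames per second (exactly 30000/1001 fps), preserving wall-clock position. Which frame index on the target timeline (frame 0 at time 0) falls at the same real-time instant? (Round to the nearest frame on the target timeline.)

Source frame index: (0×3600 + 58×60 + 26) × 30 + 16 = 105196.
Real time: 105196 / (30) = 52598/15 s.
Target frame: (52598/15) × (30000/1001) = 1156000/11 ≈ 105090.909 → 105091.

frame 105091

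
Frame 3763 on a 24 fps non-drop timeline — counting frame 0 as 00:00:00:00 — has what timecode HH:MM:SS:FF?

3763 ÷ 24 = 156 full seconds, remainder 19 frames.
156 s = 0 h 2 min 36 s.
Timecode: 00:02:36:19.

00:02:36:19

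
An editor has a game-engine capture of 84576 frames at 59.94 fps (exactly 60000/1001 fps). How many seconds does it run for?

Running time = 84576 / (60000/1001) = 1411.0096 s.

1411.0096 seconds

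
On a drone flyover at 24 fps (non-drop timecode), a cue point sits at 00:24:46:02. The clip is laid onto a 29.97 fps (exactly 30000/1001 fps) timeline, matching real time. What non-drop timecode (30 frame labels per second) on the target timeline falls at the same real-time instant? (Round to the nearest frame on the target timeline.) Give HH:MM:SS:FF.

Source frame index: (0×3600 + 24×60 + 46) × 24 + 2 = 35666.
Real time: 35666 / (24) = 17833/12 s.
Target frame: (17833/12) × (30000/1001) = 44582500/1001 ≈ 44537.962 → 44538.
At 30 labels/s: frame 44538 → 00:24:44:18.

00:24:44:18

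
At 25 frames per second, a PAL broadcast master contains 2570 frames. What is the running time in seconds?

Running time = 2570 / (25) = 102.8 s.

102.8 seconds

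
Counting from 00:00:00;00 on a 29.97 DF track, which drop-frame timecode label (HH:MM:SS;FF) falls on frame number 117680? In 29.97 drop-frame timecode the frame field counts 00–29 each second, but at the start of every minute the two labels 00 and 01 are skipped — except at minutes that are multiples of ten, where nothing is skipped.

Ten DF minutes hold 17982 frames, so frame 117680 lies in block 6 (frames 107892–125873) with 9788 frames into that block.
The block's first minute is 1800 frames and the rest 1798 each; 9788 frames reaches minute 5, so 6 × 18 + 5 × 2 = 118 labels have been skipped so far.
Adding those back, label number 117680 + 118 = 117798 at 30 labels/s is 3926 s + 18 f = 1 h 5 min 26 s frame 18, i.e. 01:05:26;18.

01:05:26;18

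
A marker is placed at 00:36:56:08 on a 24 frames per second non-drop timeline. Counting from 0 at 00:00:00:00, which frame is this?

frame 53192

Total seconds to the label: (0 × 3600 + 36 × 60 + 56) = 2216.
Frame index = 2216 × 24 + 8 = 53192.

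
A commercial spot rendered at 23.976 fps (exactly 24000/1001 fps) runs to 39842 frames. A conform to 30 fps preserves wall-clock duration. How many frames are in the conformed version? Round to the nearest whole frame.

Frames at target rate = 39842 × (30) / (24000/1001) = 19940921/400 ≈ 49852.302.
Nearest whole frame: 49852.

49852 frames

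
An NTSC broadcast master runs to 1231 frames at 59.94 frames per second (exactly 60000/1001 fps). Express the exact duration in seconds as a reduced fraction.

1232231/60000 seconds

Running time = 1231 ÷ (60000/1001) = 1231 × 1001/60000 = 1232231/60000 s.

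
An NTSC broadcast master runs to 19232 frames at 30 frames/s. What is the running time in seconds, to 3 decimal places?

641.067 seconds

Running time = 19232 × 1/30 = 9616/15 s ≈ 641.067 s.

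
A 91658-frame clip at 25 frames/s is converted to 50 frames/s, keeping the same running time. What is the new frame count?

183316 frames

Frames at target rate = 91658 × (50) / (25) = 183316.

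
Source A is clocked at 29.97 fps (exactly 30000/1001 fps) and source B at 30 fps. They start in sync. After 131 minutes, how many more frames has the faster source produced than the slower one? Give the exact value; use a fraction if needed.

235800/1001 frames

131 min = 7860 s.
A emits 30000/1001 × 7860 = 235800000/1001 frames; B emits 30 × 7860 = 235800.
Difference = 235800/1001 frames (≈ 235.5644); B is ahead of A.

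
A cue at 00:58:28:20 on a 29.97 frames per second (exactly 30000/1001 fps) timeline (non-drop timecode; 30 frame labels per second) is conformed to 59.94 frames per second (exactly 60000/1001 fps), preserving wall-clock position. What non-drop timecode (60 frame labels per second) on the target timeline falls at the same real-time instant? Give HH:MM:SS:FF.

Source frame index: (0×3600 + 58×60 + 28) × 30 + 20 = 105260.
Real time: 105260 / (30000/1001) = 5268263/1500 s.
Target frame: (5268263/1500) × (60000/1001) = 210520.
At 60 labels/s: frame 210520 → 00:58:28:40.

00:58:28:40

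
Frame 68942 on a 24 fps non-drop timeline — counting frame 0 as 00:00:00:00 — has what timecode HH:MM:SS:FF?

68942 ÷ 24 = 2872 full seconds, remainder 14 frames.
2872 s = 0 h 47 min 52 s.
Timecode: 00:47:52:14.

00:47:52:14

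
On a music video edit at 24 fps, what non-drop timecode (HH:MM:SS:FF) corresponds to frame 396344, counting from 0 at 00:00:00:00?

04:35:14:08

396344 ÷ 24 = 16514 full seconds, remainder 8 frames.
16514 s = 4 h 35 min 14 s.
Timecode: 04:35:14:08.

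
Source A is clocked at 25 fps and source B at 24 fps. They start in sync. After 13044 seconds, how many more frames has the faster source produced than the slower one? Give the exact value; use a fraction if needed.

13044 frames

A emits 25 × 13044 = 326100 frames; B emits 24 × 13044 = 313056.
Difference = 13044 frames; B is behind A.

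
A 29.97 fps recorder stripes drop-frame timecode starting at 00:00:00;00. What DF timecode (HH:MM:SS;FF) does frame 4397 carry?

Each 10-minute DF block holds 10 × 60 × 30 − 9 × 2 = 17982 frames. 4397 ÷ 17982 → 0 full blocks, remainder 4397.
Within the partial block the first minute is 1800 frames and each further minute 1798, so 2 further minute boundaries passed. Total skipped labels = 18 × 0 + 2 × 2 = 4.
Non-drop label index = 4397 + 4 = 4401; at 30 labels/s that is 00:02:26:21, i.e. DF 00:02:26;21.

00:02:26;21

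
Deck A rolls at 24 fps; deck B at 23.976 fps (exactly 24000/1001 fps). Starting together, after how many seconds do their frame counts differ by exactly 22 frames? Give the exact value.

11011/12 seconds

The gap grows by |24000/1001 − 24| = 24/1001 frames per second.
Time for a 22-frame gap: 22 ÷ (24/1001) = 11011/12 s.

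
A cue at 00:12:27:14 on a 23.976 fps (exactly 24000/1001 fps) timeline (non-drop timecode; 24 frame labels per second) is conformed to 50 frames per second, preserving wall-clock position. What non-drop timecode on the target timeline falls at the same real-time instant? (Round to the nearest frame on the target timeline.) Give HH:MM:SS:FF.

00:12:28:17

Source frame index: (0×3600 + 12×60 + 27) × 24 + 14 = 17942.
Real time: 17942 / (24000/1001) = 8979971/12000 s.
Target frame: (8979971/12000) × (50) = 8979971/240 ≈ 37416.546 → 37417.
At 50 labels/s: frame 37417 → 00:12:28:17.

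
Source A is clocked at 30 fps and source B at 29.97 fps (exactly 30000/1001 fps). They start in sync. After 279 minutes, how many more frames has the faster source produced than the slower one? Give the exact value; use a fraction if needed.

502200/1001 frames

279 min = 16740 s.
A emits 30 × 16740 = 502200 frames; B emits 30000/1001 × 16740 = 502200000/1001.
Difference = 502200/1001 frames (≈ 501.6983); B is behind A.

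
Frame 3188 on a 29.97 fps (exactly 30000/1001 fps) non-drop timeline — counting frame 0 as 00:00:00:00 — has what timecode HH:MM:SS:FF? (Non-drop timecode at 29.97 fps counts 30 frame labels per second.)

00:01:46:08

3188 ÷ 30 = 106 full seconds, remainder 8 frames.
106 s = 0 h 1 min 46 s.
Timecode: 00:01:46:08.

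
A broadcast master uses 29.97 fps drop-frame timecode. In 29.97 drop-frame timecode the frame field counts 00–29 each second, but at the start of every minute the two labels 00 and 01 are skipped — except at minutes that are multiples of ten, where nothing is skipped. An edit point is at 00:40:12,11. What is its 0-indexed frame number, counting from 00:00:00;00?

Complete 10-minute blocks: 4, each 17982 frames → 71928.
Remaining 0 whole minutes in the current block: 0 frames.
Within the current minute: 12 × 30 + 11 = 371. Total = 71928 + 0 + 371 = 72299.

72299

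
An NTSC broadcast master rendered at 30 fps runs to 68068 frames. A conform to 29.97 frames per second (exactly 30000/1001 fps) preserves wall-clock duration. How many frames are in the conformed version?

Target frames = source frames × (target rate / source rate) = 68068 × (30000/1001)/(30) = 68068 × 1000/1001 = 68000.

68000 frames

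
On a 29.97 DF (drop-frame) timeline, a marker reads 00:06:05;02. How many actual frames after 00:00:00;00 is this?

10940

Complete 10-minute blocks: 0, each 17982 frames → 0.
Remaining 6 whole minutes in the current block: 1800 + 5 × 1798 = 10790 frames.
Within the current minute: 5 × 30 + 2 − 2 = 150 (labels ;00/;01 skipped at this minute). Total = 0 + 10790 + 150 = 10940.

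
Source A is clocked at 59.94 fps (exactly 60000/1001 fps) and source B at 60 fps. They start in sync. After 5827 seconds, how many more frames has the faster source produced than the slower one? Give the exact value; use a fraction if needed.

A emits 60000/1001 × 5827 = 349620000/1001 frames; B emits 60 × 5827 = 349620.
Difference = 349620/1001 frames (≈ 349.2707); B is ahead of A.

349620/1001 frames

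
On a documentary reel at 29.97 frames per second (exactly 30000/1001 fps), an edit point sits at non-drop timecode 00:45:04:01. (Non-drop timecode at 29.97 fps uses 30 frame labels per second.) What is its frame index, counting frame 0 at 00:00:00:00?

81121

Total seconds to the label: (0 × 3600 + 45 × 60 + 4) = 2704.
Frame index = 2704 × 30 + 1 = 81121.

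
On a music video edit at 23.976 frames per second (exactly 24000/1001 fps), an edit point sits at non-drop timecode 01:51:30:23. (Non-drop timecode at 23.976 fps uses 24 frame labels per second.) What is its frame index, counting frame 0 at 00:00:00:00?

Total seconds to the label: (1 × 3600 + 51 × 60 + 30) = 6690.
Frame index = 6690 × 24 + 23 = 160583.

frame 160583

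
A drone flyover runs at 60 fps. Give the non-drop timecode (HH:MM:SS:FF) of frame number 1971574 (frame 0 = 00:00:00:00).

09:07:39:34

1971574 ÷ 60 = 32859 full seconds, remainder 34 frames.
32859 s = 9 h 7 min 39 s.
Timecode: 09:07:39:34.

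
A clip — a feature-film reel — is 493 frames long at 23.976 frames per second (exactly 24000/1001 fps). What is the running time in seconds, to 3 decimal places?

Running time = 493 × 1001/24000 = 493493/24000 s ≈ 20.562 s.

20.562 seconds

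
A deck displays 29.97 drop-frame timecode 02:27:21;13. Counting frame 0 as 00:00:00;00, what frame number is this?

264977

Complete 10-minute blocks: 14, each 17982 frames → 251748.
Remaining 7 whole minutes in the current block: 1800 + 6 × 1798 = 12588 frames.
Within the current minute: 21 × 30 + 13 − 2 = 641 (labels ;00/;01 skipped at this minute). Total = 251748 + 12588 + 641 = 264977.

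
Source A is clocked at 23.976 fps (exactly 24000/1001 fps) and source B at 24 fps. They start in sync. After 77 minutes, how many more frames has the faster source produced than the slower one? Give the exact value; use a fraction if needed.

77 min = 4620 s.
A emits 24000/1001 × 4620 = 1440000/13 frames; B emits 24 × 4620 = 110880.
Difference = 1440/13 frames (≈ 110.7692); B is ahead of A.

1440/13 frames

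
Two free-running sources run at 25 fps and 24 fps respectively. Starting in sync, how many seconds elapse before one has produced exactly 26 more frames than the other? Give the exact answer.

The gap grows by |24 − 25| = 1 frame per second.
Time for a 26-frame gap: 26 ÷ (1) = 26 s.

26 seconds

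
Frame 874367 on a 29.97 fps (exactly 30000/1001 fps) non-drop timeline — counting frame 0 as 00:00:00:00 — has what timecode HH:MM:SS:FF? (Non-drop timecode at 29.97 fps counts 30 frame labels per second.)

874367 ÷ 30 = 29145 full seconds, remainder 17 frames.
29145 s = 8 h 5 min 45 s.
Timecode: 08:05:45:17.

08:05:45:17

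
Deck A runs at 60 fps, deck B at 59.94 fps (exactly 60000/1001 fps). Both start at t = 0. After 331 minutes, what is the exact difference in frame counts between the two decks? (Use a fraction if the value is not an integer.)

1191600/1001 frames

331 min = 19860 s.
A emits 60 × 19860 = 1191600 frames; B emits 60000/1001 × 19860 = 1191600000/1001.
Difference = 1191600/1001 frames (≈ 1190.4096); B is behind A.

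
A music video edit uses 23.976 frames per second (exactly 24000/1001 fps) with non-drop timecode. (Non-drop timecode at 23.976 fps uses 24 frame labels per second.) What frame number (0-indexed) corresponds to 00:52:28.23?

frame 75575

Total seconds to the label: (0 × 3600 + 52 × 60 + 28) = 3148.
Frame index = 3148 × 24 + 23 = 75575.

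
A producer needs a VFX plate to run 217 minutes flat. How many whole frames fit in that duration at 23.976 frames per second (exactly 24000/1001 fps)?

217 min = 13020 s.
Frames = 13020 × 24000/1001 = 44640000/143 ≈ 312167.8322.
Complete frames: 312167.

312167 frames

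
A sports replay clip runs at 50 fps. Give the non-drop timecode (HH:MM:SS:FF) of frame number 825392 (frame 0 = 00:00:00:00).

825392 ÷ 50 = 16507 full seconds, remainder 42 frames.
16507 s = 4 h 35 min 7 s.
Timecode: 04:35:07:42.

04:35:07:42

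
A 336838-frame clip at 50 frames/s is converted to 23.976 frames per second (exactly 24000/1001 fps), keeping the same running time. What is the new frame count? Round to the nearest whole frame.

161521 frames

Frames at target rate = 336838 × (24000/1001) / (50) = 161682240/1001 ≈ 161520.719.
Nearest whole frame: 161521.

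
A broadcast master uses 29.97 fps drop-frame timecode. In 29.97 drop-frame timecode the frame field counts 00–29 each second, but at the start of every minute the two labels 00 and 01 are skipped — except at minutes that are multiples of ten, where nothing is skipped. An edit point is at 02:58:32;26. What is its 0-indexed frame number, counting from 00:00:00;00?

321064

As if non-drop at 30 labels/s: (2 × 3600 + 58 × 60 + 32) × 30 + 26 = 321386.
Minute boundaries passed: 178; those not divisible by 10: 178 − 17 = 161; dropped labels = 2 × 161 = 322.
Actual frame index = 321386 − 322 = 321064.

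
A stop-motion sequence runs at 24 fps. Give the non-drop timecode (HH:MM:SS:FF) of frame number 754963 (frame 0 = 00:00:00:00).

754963 ÷ 24 = 31456 full seconds, remainder 19 frames.
31456 s = 8 h 44 min 16 s.
Timecode: 08:44:16:19.

08:44:16:19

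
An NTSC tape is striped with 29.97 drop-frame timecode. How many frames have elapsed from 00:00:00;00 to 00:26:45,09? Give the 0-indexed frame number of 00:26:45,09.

48111

Complete 10-minute blocks: 2, each 17982 frames → 35964.
Remaining 6 whole minutes in the current block: 1800 + 5 × 1798 = 10790 frames.
Within the current minute: 45 × 30 + 9 − 2 = 1357 (labels ;00/;01 skipped at this minute). Total = 35964 + 10790 + 1357 = 48111.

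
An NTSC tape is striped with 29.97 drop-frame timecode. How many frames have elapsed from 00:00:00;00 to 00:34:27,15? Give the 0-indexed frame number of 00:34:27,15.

Complete 10-minute blocks: 3, each 17982 frames → 53946.
Remaining 4 whole minutes in the current block: 1800 + 3 × 1798 = 7194 frames.
Within the current minute: 27 × 30 + 15 − 2 = 823 (labels ;00/;01 skipped at this minute). Total = 53946 + 7194 + 823 = 61963.

61963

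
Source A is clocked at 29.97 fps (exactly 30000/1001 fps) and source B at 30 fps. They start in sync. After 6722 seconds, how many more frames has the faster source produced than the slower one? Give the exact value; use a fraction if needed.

A emits 30000/1001 × 6722 = 201660000/1001 frames; B emits 30 × 6722 = 201660.
Difference = 201660/1001 frames (≈ 201.4585); B is ahead of A.

201660/1001 frames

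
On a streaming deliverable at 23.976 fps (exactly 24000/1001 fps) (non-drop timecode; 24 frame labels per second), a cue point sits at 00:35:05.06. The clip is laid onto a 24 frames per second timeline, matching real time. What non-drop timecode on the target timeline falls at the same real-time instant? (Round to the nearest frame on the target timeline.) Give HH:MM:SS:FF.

00:35:07:09

Source frame index: (0×3600 + 35×60 + 5) × 24 + 6 = 50526.
Real time: 50526 / (24000/1001) = 8429421/4000 s.
Target frame: (8429421/4000) × (24) = 25288263/500 ≈ 50576.526 → 50577.
At 24 labels/s: frame 50577 → 00:35:07:09.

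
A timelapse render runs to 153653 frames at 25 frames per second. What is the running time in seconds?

Running time = 153653 / (25) = 6146.12 s.

6146.12 seconds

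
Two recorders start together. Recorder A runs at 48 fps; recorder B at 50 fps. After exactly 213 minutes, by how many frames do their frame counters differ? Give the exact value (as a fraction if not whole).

25560 frames

213 min = 12780 s.
A emits 48 × 12780 = 613440 frames; B emits 50 × 12780 = 639000.
Difference = 25560 frames; B is ahead of A.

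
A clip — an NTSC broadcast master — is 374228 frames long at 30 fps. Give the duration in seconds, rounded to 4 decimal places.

12474.2667 seconds

Running time = 374228 × 1/30 = 187114/15 s ≈ 12474.2667 s.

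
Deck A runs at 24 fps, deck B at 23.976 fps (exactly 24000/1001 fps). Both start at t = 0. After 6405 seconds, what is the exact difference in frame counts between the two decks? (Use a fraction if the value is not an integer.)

21960/143 frames

A emits 24 × 6405 = 153720 frames; B emits 24000/1001 × 6405 = 21960000/143.
Difference = 21960/143 frames (≈ 153.5664); B is behind A.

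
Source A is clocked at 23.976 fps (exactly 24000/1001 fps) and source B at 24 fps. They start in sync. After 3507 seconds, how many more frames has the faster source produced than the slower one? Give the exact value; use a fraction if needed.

A emits 24000/1001 × 3507 = 12024000/143 frames; B emits 24 × 3507 = 84168.
Difference = 12024/143 frames (≈ 84.0839); B is ahead of A.

12024/143 frames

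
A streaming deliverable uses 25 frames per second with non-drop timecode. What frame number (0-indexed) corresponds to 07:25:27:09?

Total seconds to the label: (7 × 3600 + 25 × 60 + 27) = 26727.
Frame index = 26727 × 25 + 9 = 668184.

668184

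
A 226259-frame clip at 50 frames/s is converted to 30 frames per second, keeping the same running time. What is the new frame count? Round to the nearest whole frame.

Frames at target rate = 226259 × (30) / (50) = 678777/5 ≈ 135755.400.
Nearest whole frame: 135755.

135755 frames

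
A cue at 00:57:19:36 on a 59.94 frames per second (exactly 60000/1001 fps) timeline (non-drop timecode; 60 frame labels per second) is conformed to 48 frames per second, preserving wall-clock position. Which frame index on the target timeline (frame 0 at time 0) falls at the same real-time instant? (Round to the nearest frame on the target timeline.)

frame 165266

Source frame index: (0×3600 + 57×60 + 19) × 60 + 36 = 206376.
Real time: 206376 / (60000/1001) = 8607599/2500 s.
Target frame: (8607599/2500) × (48) = 103291188/625 ≈ 165265.901 → 165266.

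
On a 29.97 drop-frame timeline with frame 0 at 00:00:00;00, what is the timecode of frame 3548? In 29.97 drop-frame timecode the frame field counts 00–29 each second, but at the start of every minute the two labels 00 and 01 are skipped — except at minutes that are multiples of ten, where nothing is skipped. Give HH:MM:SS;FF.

Each 10-minute DF block holds 10 × 60 × 30 − 9 × 2 = 17982 frames. 3548 ÷ 17982 → 0 full blocks, remainder 3548.
Within the partial block the first minute is 1800 frames and each further minute 1798, so 1 further minute boundary passed. Total skipped labels = 18 × 0 + 2 × 1 = 2.
Non-drop label index = 3548 + 2 = 3550; at 30 labels/s that is 00:01:58:10, i.e. DF 00:01:58;10.

00:01:58;10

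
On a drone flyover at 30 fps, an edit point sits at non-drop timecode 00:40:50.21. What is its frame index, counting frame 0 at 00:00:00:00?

73521

Total seconds to the label: (0 × 3600 + 40 × 60 + 50) = 2450.
Frame index = 2450 × 30 + 21 = 73521.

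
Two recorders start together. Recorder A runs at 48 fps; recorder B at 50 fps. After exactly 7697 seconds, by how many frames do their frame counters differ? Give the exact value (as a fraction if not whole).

15394 frames

A emits 48 × 7697 = 369456 frames; B emits 50 × 7697 = 384850.
Difference = 15394 frames; B is ahead of A.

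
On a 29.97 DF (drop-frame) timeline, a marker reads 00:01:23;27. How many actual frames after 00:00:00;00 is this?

Complete 10-minute blocks: 0, each 17982 frames → 0.
Remaining 1 whole minute in the current block: 1800 + 0 × 1798 = 1800 frames.
Within the current minute: 23 × 30 + 27 − 2 = 715 (labels ;00/;01 skipped at this minute). Total = 0 + 1800 + 715 = 2515.

2515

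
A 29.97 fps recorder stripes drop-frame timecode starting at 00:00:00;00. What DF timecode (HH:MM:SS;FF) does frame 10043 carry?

00:05:35;03

Ten DF minutes hold 17982 frames, so frame 10043 lies in block 0 (frames 0–17981) with 10043 frames into that block.
The block's first minute is 1800 frames and the rest 1798 each; 10043 frames reaches minute 5, so 0 × 18 + 5 × 2 = 10 labels have been skipped so far.
Adding those back, label number 10043 + 10 = 10053 at 30 labels/s is 335 s + 3 f = 0 h 5 min 35 s frame 3, i.e. 00:05:35;03.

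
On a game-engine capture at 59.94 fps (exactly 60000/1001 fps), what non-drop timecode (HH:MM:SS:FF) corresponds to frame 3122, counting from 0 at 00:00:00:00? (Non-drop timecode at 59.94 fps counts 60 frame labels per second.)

00:00:52:02

3122 ÷ 60 = 52 full seconds, remainder 2 frames.
52 s = 0 h 0 min 52 s.
Timecode: 00:00:52:02.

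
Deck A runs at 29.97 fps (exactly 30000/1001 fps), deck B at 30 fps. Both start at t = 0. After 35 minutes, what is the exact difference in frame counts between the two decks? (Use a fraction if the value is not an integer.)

35 min = 2100 s.
A emits 30000/1001 × 2100 = 9000000/143 frames; B emits 30 × 2100 = 63000.
Difference = 9000/143 frames (≈ 62.9371); B is ahead of A.

9000/143 frames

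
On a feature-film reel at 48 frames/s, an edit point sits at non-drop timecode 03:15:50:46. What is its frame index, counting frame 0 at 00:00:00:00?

564046

Total seconds to the label: (3 × 3600 + 15 × 60 + 50) = 11750.
Frame index = 11750 × 48 + 46 = 564046.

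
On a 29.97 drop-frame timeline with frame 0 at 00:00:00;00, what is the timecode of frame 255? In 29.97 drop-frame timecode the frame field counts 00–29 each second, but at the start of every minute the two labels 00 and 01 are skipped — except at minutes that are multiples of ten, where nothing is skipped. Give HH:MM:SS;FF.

Ten DF minutes hold 17982 frames, so frame 255 lies in block 0 (frames 0–17981) with 255 frames into that block.
The block's first minute is 1800 frames and the rest 1798 each; 255 frames reaches minute 0, so 0 × 18 + 0 × 2 = 0 labels have been skipped so far.
Adding those back, label number 255 + 0 = 255 at 30 labels/s is 8 s + 15 f = 0 h 0 min 8 s frame 15, i.e. 00:00:08;15.

00:00:08;15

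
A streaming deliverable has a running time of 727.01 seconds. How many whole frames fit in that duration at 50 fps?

36350 frames

Frames = 727.01 × 50 = 72701/2 ≈ 36350.5000.
Complete frames: 36350.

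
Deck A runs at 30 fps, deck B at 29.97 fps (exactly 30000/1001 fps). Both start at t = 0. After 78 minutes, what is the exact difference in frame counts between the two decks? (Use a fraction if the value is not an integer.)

78 min = 4680 s.
A emits 30 × 4680 = 140400 frames; B emits 30000/1001 × 4680 = 10800000/77.
Difference = 10800/77 frames (≈ 140.2597); B is behind A.

10800/77 frames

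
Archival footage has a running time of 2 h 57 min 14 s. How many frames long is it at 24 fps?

255216 frames

2 h 57 min 14 s = 10634 s.
Frames = 10634 × 24 = 255216.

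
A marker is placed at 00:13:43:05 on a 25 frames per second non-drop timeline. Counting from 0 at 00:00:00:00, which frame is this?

Total seconds to the label: (0 × 3600 + 13 × 60 + 43) = 823.
Frame index = 823 × 25 + 5 = 20580.

20580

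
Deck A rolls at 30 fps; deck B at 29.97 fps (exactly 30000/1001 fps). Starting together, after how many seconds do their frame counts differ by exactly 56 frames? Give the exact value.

The gap grows by |30000/1001 − 30| = 30/1001 frames per second.
Time for a 56-frame gap: 56 ÷ (30/1001) = 28028/15 s.

28028/15 seconds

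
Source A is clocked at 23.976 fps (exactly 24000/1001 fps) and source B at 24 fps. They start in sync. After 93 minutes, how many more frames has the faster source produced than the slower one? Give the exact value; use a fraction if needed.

133920/1001 frames

93 min = 5580 s.
A emits 24000/1001 × 5580 = 133920000/1001 frames; B emits 24 × 5580 = 133920.
Difference = 133920/1001 frames (≈ 133.7862); B is ahead of A.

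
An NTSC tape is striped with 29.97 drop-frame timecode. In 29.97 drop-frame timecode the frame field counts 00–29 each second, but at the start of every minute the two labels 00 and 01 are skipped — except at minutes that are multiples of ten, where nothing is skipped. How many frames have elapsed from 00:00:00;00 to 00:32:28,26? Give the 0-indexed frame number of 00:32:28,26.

As if non-drop at 30 labels/s: (0 × 3600 + 32 × 60 + 28) × 30 + 26 = 58466.
Minute boundaries passed: 32; those not divisible by 10: 32 − 3 = 29; dropped labels = 2 × 29 = 58.
Actual frame index = 58466 − 58 = 58408.

58408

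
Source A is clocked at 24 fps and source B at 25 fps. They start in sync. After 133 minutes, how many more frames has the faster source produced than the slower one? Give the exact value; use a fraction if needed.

7980 frames

133 min = 7980 s.
A emits 24 × 7980 = 191520 frames; B emits 25 × 7980 = 199500.
Difference = 7980 frames; B is ahead of A.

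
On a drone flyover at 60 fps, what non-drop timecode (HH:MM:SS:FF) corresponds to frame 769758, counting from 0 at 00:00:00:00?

03:33:49:18

769758 ÷ 60 = 12829 full seconds, remainder 18 frames.
12829 s = 3 h 33 min 49 s.
Timecode: 03:33:49:18.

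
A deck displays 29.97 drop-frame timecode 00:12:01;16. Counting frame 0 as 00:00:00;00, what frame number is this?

21624

As if non-drop at 30 labels/s: (0 × 3600 + 12 × 60 + 1) × 30 + 16 = 21646.
Minute boundaries passed: 12; those not divisible by 10: 12 − 1 = 11; dropped labels = 2 × 11 = 22.
Actual frame index = 21646 − 22 = 21624.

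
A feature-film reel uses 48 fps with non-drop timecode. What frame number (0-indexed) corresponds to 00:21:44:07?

frame 62599

Total seconds to the label: (0 × 3600 + 21 × 60 + 44) = 1304.
Frame index = 1304 × 48 + 7 = 62599.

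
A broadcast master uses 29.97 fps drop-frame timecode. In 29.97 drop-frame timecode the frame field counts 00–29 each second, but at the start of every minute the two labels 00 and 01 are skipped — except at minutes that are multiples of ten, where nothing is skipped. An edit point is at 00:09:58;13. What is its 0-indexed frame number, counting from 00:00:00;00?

17935

Complete 10-minute blocks: 0, each 17982 frames → 0.
Remaining 9 whole minutes in the current block: 1800 + 8 × 1798 = 16184 frames.
Within the current minute: 58 × 30 + 13 − 2 = 1751 (labels ;00/;01 skipped at this minute). Total = 0 + 16184 + 1751 = 17935.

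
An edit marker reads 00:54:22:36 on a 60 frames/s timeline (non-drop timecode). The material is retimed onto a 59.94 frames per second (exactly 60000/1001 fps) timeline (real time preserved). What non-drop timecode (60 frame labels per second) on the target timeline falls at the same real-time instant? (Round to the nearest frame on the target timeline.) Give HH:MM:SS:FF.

Source frame index: (0×3600 + 54×60 + 22) × 60 + 36 = 195756.
Real time: 195756 / (60) = 16313/5 s.
Target frame: (16313/5) × (60000/1001) = 17796000/91 ≈ 195560.440 → 195560.
At 60 labels/s: frame 195560 → 00:54:19:20.

00:54:19:20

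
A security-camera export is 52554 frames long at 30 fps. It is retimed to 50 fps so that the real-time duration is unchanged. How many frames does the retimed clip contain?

Target frames = source frames × (target rate / source rate) = 52554 × (50)/(30) = 52554 × 5/3 = 87590.

87590 frames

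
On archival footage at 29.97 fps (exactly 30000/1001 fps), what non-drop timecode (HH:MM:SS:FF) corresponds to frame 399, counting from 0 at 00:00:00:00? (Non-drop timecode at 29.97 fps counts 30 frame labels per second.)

00:00:13:09

399 ÷ 30 = 13 full seconds, remainder 9 frames.
13 s = 0 h 0 min 13 s.
Timecode: 00:00:13:09.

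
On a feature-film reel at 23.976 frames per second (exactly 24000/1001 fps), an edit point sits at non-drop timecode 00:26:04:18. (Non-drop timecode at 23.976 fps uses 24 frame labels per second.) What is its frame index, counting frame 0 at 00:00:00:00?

Total seconds to the label: (0 × 3600 + 26 × 60 + 4) = 1564.
Frame index = 1564 × 24 + 18 = 37554.

frame 37554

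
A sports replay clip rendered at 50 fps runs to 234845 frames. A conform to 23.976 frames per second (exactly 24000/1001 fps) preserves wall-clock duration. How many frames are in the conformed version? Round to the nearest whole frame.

112613 frames

Frames at target rate = 234845 × (24000/1001) / (50) = 8671200/77 ≈ 112612.987.
Nearest whole frame: 112613.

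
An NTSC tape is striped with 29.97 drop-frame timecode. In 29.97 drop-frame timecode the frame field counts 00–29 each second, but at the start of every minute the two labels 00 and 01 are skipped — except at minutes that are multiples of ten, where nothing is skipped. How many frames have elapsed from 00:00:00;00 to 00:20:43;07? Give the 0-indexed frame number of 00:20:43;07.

37261

Complete 10-minute blocks: 2, each 17982 frames → 35964.
Remaining 0 whole minutes in the current block: 0 frames.
Within the current minute: 43 × 30 + 7 = 1297. Total = 35964 + 0 + 1297 = 37261.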